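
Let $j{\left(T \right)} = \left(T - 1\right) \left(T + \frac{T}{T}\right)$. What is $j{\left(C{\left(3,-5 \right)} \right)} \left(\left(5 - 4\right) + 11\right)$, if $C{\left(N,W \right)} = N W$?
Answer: $2688$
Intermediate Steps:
$j{\left(T \right)} = \left(1 + T\right) \left(-1 + T\right)$ ($j{\left(T \right)} = \left(T + \left(-4 + 3\right)\right) \left(T + 1\right) = \left(T - 1\right) \left(1 + T\right) = \left(-1 + T\right) \left(1 + T\right) = \left(1 + T\right) \left(-1 + T\right)$)
$j{\left(C{\left(3,-5 \right)} \right)} \left(\left(5 - 4\right) + 11\right) = \left(-1 + \left(3 \left(-5\right)\right)^{2}\right) \left(\left(5 - 4\right) + 11\right) = \left(-1 + \left(-15\right)^{2}\right) \left(1 + 11\right) = \left(-1 + 225\right) 12 = 224 \cdot 12 = 2688$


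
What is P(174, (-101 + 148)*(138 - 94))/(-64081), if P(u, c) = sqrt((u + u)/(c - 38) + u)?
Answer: -4*sqrt(13335)/2242835 ≈ -0.00020595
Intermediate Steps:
P(u, c) = sqrt(u + 2*u/(-38 + c)) (P(u, c) = sqrt((2*u)/(-38 + c) + u) = sqrt(2*u/(-38 + c) + u) = sqrt(u + 2*u/(-38 + c)))
P(174, (-101 + 148)*(138 - 94))/(-64081) = sqrt(174*(-36 + (-101 + 148)*(138 - 94))/(-38 + (-101 + 148)*(138 - 94)))/(-64081) = sqrt(174*(-36 + 47*44)/(-38 + 47*44))*(-1/64081) = sqrt(174*(-36 + 2068)/(-38 + 2068))*(-1/64081) = sqrt(174*2032/2030)*(-1/64081) = sqrt(174*(1/2030)*2032)*(-1/64081) = sqrt(6096/35)*(-1/64081) = (4*sqrt(13335)/35)*(-1/64081) = -4*sqrt(13335)/2242835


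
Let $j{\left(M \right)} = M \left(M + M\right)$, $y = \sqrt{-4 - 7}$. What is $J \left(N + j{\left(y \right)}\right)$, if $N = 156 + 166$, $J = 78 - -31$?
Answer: $32700$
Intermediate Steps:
$J = 109$ ($J = 78 + 31 = 109$)
$y = i \sqrt{11}$ ($y = \sqrt{-11} = i \sqrt{11} \approx 3.3166 i$)
$j{\left(M \right)} = 2 M^{2}$ ($j{\left(M \right)} = M 2 M = 2 M^{2}$)
$N = 322$
$J \left(N + j{\left(y \right)}\right) = 109 \left(322 + 2 \left(i \sqrt{11}\right)^{2}\right) = 109 \left(322 + 2 \left(-11\right)\right) = 109 \left(322 - 22\right) = 109 \cdot 300 = 32700$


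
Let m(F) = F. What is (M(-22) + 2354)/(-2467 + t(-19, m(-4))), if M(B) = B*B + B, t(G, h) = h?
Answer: -2816/2471 ≈ -1.1396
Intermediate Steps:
M(B) = B + B**2 (M(B) = B**2 + B = B + B**2)
(M(-22) + 2354)/(-2467 + t(-19, m(-4))) = (-22*(1 - 22) + 2354)/(-2467 - 4) = (-22*(-21) + 2354)/(-2471) = (462 + 2354)*(-1/2471) = 2816*(-1/2471) = -2816/2471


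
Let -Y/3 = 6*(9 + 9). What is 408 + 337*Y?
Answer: -108780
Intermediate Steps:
Y = -324 (Y = -18*(9 + 9) = -18*18 = -3*108 = -324)
408 + 337*Y = 408 + 337*(-324) = 408 - 109188 = -108780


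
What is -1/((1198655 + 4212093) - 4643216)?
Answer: -1/767532 ≈ -1.3029e-6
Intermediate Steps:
-1/((1198655 + 4212093) - 4643216) = -1/(5410748 - 4643216) = -1/767532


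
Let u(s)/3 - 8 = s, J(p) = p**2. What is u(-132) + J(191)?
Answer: 36109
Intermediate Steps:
u(s) = 24 + 3*s
u(-132) + J(191) = (24 + 3*(-132)) + 191**2 = (24 - 396) + 36481 = -372 + 36481 = 36109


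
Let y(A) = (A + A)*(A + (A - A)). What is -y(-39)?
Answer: -3042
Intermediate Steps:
y(A) = 2*A² (y(A) = (2*A)*(A + 0) = (2*A)*A = 2*A²)
-y(-39) = -2*(-39)² = -2*1521 = -1*3042 = -3042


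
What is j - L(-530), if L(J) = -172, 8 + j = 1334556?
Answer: 1334720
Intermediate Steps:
j = 1334548 (j = -8 + 1334556 = 1334548)
j - L(-530) = 1334548 - 1*(-172) = 1334548 + 172 = 1334720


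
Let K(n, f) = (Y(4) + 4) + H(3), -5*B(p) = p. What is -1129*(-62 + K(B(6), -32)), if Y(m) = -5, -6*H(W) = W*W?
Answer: 145641/2 ≈ 72821.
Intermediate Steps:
B(p) = -p/5
H(W) = -W²/6 (H(W) = -W*W/6 = -W²/6)
K(n, f) = -5/2 (K(n, f) = (-5 + 4) - ⅙*3² = -1 - ⅙*9 = -1 - 3/2 = -5/2)
-1129*(-62 + K(B(6), -32)) = -1129*(-62 - 5/2) = -1129*(-129/2) = 145641/2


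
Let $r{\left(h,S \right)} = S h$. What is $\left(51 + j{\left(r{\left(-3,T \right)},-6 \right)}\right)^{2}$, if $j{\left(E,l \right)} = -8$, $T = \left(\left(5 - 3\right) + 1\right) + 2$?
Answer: $1849$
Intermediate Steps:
$T = 5$ ($T = \left(2 + 1\right) + 2 = 3 + 2 = 5$)
$\left(51 + j{\left(r{\left(-3,T \right)},-6 \right)}\right)^{2} = \left(51 - 8\right)^{2} = 43^{2} = 1849$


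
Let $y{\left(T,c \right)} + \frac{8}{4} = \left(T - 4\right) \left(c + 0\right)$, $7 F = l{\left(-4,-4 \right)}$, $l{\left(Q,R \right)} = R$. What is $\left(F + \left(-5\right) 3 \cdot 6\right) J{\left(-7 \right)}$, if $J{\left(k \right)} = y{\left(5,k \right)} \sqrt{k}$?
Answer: $\frac{5706 i \sqrt{7}}{7} \approx 2156.7 i$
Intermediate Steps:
$F = - \frac{4}{7}$ ($F = \frac{1}{7} \left(-4\right) = - \frac{4}{7} \approx -0.57143$)
$y{\left(T,c \right)} = -2 + c \left(-4 + T\right)$ ($y{\left(T,c \right)} = -2 + \left(T - 4\right) \left(c + 0\right) = -2 + \left(-4 + T\right) c = -2 + c \left(-4 + T\right)$)
$J{\left(k \right)} = \sqrt{k} \left(-2 + k\right)$ ($J{\left(k \right)} = \left(-2 - 4 k + 5 k\right) \sqrt{k} = \left(-2 + k\right) \sqrt{k} = \sqrt{k} \left(-2 + k\right)$)
$\left(F + \left(-5\right) 3 \cdot 6\right) J{\left(-7 \right)} = \left(- \frac{4}{7} + \left(-5\right) 3 \cdot 6\right) \sqrt{-7} \left(-2 - 7\right) = \left(- \frac{4}{7} - 90\right) i \sqrt{7} \left(-9\right) = \left(- \frac{4}{7} - 90\right) \left(- 9 i \sqrt{7}\right) = - \frac{634 \left(- 9 i \sqrt{7}\right)}{7} = \frac{5706 i \sqrt{7}}{7}$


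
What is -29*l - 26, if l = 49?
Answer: -1447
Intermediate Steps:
-29*l - 26 = -29*49 - 26 = -1421 - 26 = -1447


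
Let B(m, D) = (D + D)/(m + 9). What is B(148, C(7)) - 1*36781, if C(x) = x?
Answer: -5774603/157 ≈ -36781.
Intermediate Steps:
B(m, D) = 2*D/(9 + m) (B(m, D) = (2*D)/(9 + m) = 2*D/(9 + m))
B(148, C(7)) - 1*36781 = 2*7/(9 + 148) - 1*36781 = 2*7/157 - 36781 = 2*7*(1/157) - 36781 = 14/157 - 36781 = -5774603/157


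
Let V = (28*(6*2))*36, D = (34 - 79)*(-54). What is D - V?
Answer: -9666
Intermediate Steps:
D = 2430 (D = -45*(-54) = 2430)
V = 12096 (V = (28*12)*36 = 336*36 = 12096)
D - V = 2430 - 1*12096 = 2430 - 12096 = -9666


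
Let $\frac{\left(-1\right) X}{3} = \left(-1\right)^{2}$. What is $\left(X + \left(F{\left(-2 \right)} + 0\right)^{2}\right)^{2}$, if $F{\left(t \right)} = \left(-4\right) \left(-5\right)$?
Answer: $157609$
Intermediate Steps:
$F{\left(t \right)} = 20$
$X = -3$ ($X = - 3 \left(-1\right)^{2} = \left(-3\right) 1 = -3$)
$\left(X + \left(F{\left(-2 \right)} + 0\right)^{2}\right)^{2} = \left(-3 + \left(20 + 0\right)^{2}\right)^{2} = \left(-3 + 20^{2}\right)^{2} = \left(-3 + 400\right)^{2} = 397^{2} = 157609$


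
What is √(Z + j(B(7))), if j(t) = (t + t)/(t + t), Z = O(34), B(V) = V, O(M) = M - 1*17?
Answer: 3*√2 ≈ 4.2426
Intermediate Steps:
O(M) = -17 + M (O(M) = M - 17 = -17 + M)
Z = 17 (Z = -17 + 34 = 17)
j(t) = 1 (j(t) = (2*t)/((2*t)) = (2*t)*(1/(2*t)) = 1)
√(Z + j(B(7))) = √(17 + 1) = √18 = 3*√2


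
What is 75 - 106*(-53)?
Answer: 5693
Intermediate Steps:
75 - 106*(-53) = 75 + 5618 = 5693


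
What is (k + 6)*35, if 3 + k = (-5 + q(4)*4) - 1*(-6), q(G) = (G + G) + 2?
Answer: 1540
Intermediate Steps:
q(G) = 2 + 2*G (q(G) = 2*G + 2 = 2 + 2*G)
k = 38 (k = -3 + ((-5 + (2 + 2*4)*4) - 1*(-6)) = -3 + ((-5 + (2 + 8)*4) + 6) = -3 + ((-5 + 10*4) + 6) = -3 + ((-5 + 40) + 6) = -3 + (35 + 6) = -3 + 41 = 38)
(k + 6)*35 = (38 + 6)*35 = 44*35 = 1540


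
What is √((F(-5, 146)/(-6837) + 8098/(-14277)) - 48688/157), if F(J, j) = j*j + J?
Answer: I*√8188667634284368696221/5108353431 ≈ 17.714*I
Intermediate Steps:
F(J, j) = J + j² (F(J, j) = j² + J = J + j²)
√((F(-5, 146)/(-6837) + 8098/(-14277)) - 48688/157) = √(((-5 + 146²)/(-6837) + 8098/(-14277)) - 48688/157) = √(((-5 + 21316)*(-1/6837) + 8098*(-1/14277)) - 48688*1/157) = √((21311*(-1/6837) - 8098/14277) - 48688/157) = √((-21311/6837 - 8098/14277) - 48688/157) = √(-119874391/32537283 - 48688/157) = √(-1602995514091/5108353431) = I*√8188667634284368696221/5108353431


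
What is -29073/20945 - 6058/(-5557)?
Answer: -34673851/116391365 ≈ -0.29791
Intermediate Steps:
-29073/20945 - 6058/(-5557) = -29073*1/20945 - 6058*(-1/5557) = -29073/20945 + 6058/5557 = -34673851/116391365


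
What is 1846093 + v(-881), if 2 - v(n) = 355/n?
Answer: 1626410050/881 ≈ 1.8461e+6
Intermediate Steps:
v(n) = 2 - 355/n
1846093 + v(-881) = 1846093 + (2 - 355/(-881)) = 1846093 + (2 - 355*(-1/881)) = 1846093 + (2 + 355/881) = 1846093 + 2117/881 = 1626410050/881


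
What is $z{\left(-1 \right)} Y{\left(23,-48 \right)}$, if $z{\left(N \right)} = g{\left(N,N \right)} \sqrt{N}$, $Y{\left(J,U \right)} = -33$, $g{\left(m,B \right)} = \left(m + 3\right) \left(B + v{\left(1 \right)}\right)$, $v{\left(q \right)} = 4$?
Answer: $- 198 i \approx - 198.0 i$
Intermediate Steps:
$g{\left(m,B \right)} = \left(3 + m\right) \left(4 + B\right)$ ($g{\left(m,B \right)} = \left(m + 3\right) \left(B + 4\right) = \left(3 + m\right) \left(4 + B\right)$)
$z{\left(N \right)} = \sqrt{N} \left(12 + N^{2} + 7 N\right)$ ($z{\left(N \right)} = \left(12 + 3 N + 4 N + N N\right) \sqrt{N} = \left(12 + 3 N + 4 N + N^{2}\right) \sqrt{N} = \left(12 + N^{2} + 7 N\right) \sqrt{N} = \sqrt{N} \left(12 + N^{2} + 7 N\right)$)
$z{\left(-1 \right)} Y{\left(23,-48 \right)} = \sqrt{-1} \left(12 + \left(-1\right)^{2} + 7 \left(-1\right)\right) \left(-33\right) = i \left(12 + 1 - 7\right) \left(-33\right) = i 6 \left(-33\right) = 6 i \left(-33\right) = - 198 i$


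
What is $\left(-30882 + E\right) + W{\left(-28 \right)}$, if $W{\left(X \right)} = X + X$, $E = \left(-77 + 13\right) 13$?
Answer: $-31770$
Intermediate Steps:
$E = -832$ ($E = \left(-64\right) 13 = -832$)
$W{\left(X \right)} = 2 X$
$\left(-30882 + E\right) + W{\left(-28 \right)} = \left(-30882 - 832\right) + 2 \left(-28\right) = -31714 - 56 = -31770$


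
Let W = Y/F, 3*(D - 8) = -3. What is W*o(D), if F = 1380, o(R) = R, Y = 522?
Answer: 609/230 ≈ 2.6478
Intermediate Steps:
D = 7 (D = 8 + (⅓)*(-3) = 8 - 1 = 7)
W = 87/230 (W = 522/1380 = 522*(1/1380) = 87/230 ≈ 0.37826)
W*o(D) = (87/230)*7 = 609/230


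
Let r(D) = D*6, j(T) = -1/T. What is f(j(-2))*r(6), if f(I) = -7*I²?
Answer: -63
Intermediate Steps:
r(D) = 6*D
f(j(-2))*r(6) = (-7*(-1/(-2))²)*(6*6) = -7*(-1*(-½))²*36 = -7*(½)²*36 = -7*¼*36 = -7/4*36 = -63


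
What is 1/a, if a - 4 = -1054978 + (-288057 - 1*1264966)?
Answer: -1/2607997 ≈ -3.8344e-7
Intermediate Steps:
a = -2607997 (a = 4 + (-1054978 + (-288057 - 1*1264966)) = 4 + (-1054978 + (-288057 - 1264966)) = 4 + (-1054978 - 1553023) = 4 - 2608001 = -2607997)
1/a = 1/(-2607997) = -1/2607997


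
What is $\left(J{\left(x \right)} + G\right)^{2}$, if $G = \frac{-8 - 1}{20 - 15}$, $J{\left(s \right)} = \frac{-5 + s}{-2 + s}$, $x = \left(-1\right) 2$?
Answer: $\frac{1}{400} \approx 0.0025$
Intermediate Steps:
$x = -2$
$J{\left(s \right)} = \frac{-5 + s}{-2 + s}$
$G = - \frac{9}{5} \approx -1.8$
$\left(J{\left(x \right)} + G\right)^{2} = \left(\frac{-5 - 2}{-2 - 2} - \frac{9}{5}\right)^{2} = \left(\frac{1}{-4} \left(-7\right) - \frac{9}{5}\right)^{2} = \left(\left(- \frac{1}{4}\right) \left(-7\right) - \frac{9}{5}\right)^{2} = \left(\frac{7}{4} - \frac{9}{5}\right)^{2} = \left(- \frac{1}{20}\right)^{2} = \frac{1}{400}$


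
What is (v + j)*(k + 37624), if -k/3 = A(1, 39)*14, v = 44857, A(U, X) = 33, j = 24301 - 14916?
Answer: 1965621596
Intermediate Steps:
j = 9385
k = -1386 (k = -99*14 = -3*462 = -1386)
(v + j)*(k + 37624) = (44857 + 9385)*(-1386 + 37624) = 54242*36238 = 1965621596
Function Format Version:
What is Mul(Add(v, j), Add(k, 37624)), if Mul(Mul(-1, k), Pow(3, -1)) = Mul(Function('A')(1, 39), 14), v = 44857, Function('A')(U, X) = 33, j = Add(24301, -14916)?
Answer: 1965621596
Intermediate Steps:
j = 9385
k = -1386 (k = Mul(-3, Mul(33, 14)) = Mul(-3, 462) = -1386)
Mul(Add(v, j), Add(k, 37624)) = Mul(Add(44857, 9385), Add(-1386, 37624)) = Mul(54242, 36238) = 1965621596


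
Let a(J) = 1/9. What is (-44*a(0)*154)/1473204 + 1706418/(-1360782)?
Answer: -314365792615/250588685691 ≈ -1.2545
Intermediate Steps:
a(J) = 1/9
(-44*a(0)*154)/1473204 + 1706418/(-1360782) = (-44*1/9*154)/1473204 + 1706418/(-1360782) = -44/9*154*(1/1473204) + 1706418*(-1/1360782) = -6776/9*1/1473204 - 94801/75599 = -1694/3314709 - 94801/75599 = -314365792615/250588685691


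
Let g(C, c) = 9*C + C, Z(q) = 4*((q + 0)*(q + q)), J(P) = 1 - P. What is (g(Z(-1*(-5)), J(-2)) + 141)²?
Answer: 4583881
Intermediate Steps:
Z(q) = 8*q² (Z(q) = 4*(q*(2*q)) = 4*(2*q²) = 8*q²)
g(C, c) = 10*C
(g(Z(-1*(-5)), J(-2)) + 141)² = (10*(8*(-1*(-5))²) + 141)² = (10*(8*5²) + 141)² = (10*(8*25) + 141)² = (10*200 + 141)² = (2000 + 141)² = 2141² = 4583881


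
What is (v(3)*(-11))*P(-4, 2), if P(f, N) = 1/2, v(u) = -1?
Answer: 11/2 ≈ 5.5000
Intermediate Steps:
P(f, N) = ½
(v(3)*(-11))*P(-4, 2) = -1*(-11)*(½) = 11*(½) = 11/2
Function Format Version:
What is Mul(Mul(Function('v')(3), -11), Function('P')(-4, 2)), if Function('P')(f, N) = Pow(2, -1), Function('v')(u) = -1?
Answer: Rational(11, 2) ≈ 5.5000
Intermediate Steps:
Function('P')(f, N) = Rational(1, 2)
Mul(Mul(Function('v')(3), -11), Function('P')(-4, 2)) = Mul(Mul(-1, -11), Rational(1, 2)) = Mul(11, Rational(1, 2)) = Rational(11, 2)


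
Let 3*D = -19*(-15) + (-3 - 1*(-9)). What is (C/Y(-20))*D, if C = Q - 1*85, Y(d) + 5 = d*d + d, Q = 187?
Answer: 3298/125 ≈ 26.384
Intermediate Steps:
Y(d) = -5 + d + d**2 (Y(d) = -5 + (d*d + d) = -5 + (d**2 + d) = -5 + (d + d**2) = -5 + d + d**2)
C = 102 (C = 187 - 1*85 = 187 - 85 = 102)
D = 97 (D = (-19*(-15) + (-3 - 1*(-9)))/3 = (285 + (-3 + 9))/3 = (285 + 6)/3 = (1/3)*291 = 97)
(C/Y(-20))*D = (102/(-5 - 20 + (-20)**2))*97 = (102/(-5 - 20 + 400))*97 = (102/375)*97 = (102*(1/375))*97 = (34/125)*97 = 3298/125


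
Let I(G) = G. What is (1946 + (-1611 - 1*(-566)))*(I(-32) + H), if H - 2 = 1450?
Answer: 1279420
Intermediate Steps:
H = 1452 (H = 2 + 1450 = 1452)
(1946 + (-1611 - 1*(-566)))*(I(-32) + H) = (1946 + (-1611 - 1*(-566)))*(-32 + 1452) = (1946 + (-1611 + 566))*1420 = (1946 - 1045)*1420 = 901*1420 = 1279420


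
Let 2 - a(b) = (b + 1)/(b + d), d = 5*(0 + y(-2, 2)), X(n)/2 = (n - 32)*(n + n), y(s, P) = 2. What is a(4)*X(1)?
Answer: -1426/7 ≈ -203.71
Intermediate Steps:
X(n) = 4*n*(-32 + n) (X(n) = 2*((n - 32)*(n + n)) = 2*((-32 + n)*(2*n)) = 2*(2*n*(-32 + n)) = 4*n*(-32 + n))
d = 10 (d = 5*(0 + 2) = 5*2 = 10)
a(b) = 2 - (1 + b)/(10 + b) (a(b) = 2 - (b + 1)/(b + 10) = 2 - (1 + b)/(10 + b))
a(4)*X(1) = ((19 + 4)/(10 + 4))*(4*1*(-32 + 1)) = (23/14)*(4*1*(-31)) = ((1/14)*23)*(-124) = (23/14)*(-124) = -1426/7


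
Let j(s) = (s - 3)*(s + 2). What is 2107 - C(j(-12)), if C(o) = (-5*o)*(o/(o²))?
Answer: 2112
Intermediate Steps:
j(s) = (-3 + s)*(2 + s)
C(o) = -5 (C(o) = (-5*o)*(o/o²) = (-5*o)/o = -5)
2107 - C(j(-12)) = 2107 - 1*(-5) = 2107 + 5 = 2112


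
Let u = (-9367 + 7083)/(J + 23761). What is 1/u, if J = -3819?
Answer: -9971/1142 ≈ -8.7312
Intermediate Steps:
u = -1142/9971 (u = (-9367 + 7083)/(-3819 + 23761) = -2284/19942 = -2284*1/19942 = -1142/9971 ≈ -0.11453)
1/u = 1/(-1142/9971) = -9971/1142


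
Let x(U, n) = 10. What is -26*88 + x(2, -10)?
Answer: -2278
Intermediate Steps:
-26*88 + x(2, -10) = -26*88 + 10 = -2288 + 10 = -2278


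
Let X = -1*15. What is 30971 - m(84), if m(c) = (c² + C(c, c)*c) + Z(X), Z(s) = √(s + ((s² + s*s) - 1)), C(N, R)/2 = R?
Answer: 9803 - √434 ≈ 9782.2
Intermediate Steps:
X = -15
C(N, R) = 2*R
Z(s) = √(-1 + s + 2*s²) (Z(s) = √(s + ((s² + s²) - 1)) = √(s + (2*s² - 1)) = √(s + (-1 + 2*s²)) = √(-1 + s + 2*s²))
m(c) = √434 + 3*c² (m(c) = (c² + (2*c)*c) + √(-1 - 15 + 2*(-15)²) = (c² + 2*c²) + √(-1 - 15 + 2*225) = 3*c² + √(-1 - 15 + 450) = 3*c² + √434 = √434 + 3*c²)
30971 - m(84) = 30971 - (√434 + 3*84²) = 30971 - (√434 + 3*7056) = 30971 - (√434 + 21168) = 30971 - (21168 + √434) = 30971 + (-21168 - √434) = 9803 - √434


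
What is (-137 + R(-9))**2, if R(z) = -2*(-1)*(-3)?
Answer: 20449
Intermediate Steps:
R(z) = -6 (R(z) = 2*(-3) = -6)
(-137 + R(-9))**2 = (-137 - 6)**2 = (-143)**2 = 20449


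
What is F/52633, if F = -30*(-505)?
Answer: 15150/52633 ≈ 0.28784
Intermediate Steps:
F = 15150
F/52633 = 15150/52633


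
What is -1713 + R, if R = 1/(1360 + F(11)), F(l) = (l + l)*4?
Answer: -2480423/1448 ≈ -1713.0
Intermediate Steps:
F(l) = 8*l (F(l) = (2*l)*4 = 8*l)
R = 1/1448 (R = 1/(1360 + 8*11) = 1/(1360 + 88) = 1/1448 ≈ 0.00069061)
-1713 + R = -1713 + 1/1448 = -2480423/1448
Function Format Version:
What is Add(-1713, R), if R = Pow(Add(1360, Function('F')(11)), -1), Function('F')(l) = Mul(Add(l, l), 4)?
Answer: Rational(-2480423, 1448) ≈ -1713.0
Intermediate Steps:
Function('F')(l) = Mul(8, l) (Function('F')(l) = Mul(Mul(2, l), 4) = Mul(8, l))
R = Rational(1, 1448) (R = Pow(Add(1360, Mul(8, 11)), -1) = Pow(Add(1360, 88), -1) = Pow(1448, -1) = Rational(1, 1448) ≈ 0.00069061)
Add(-1713, R) = Add(-1713, Rational(1, 1448)) = Rational(-2480423, 1448)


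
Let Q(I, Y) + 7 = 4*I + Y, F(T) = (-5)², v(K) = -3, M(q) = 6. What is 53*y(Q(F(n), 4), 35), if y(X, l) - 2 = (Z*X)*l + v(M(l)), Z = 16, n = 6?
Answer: 2878907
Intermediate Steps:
F(T) = 25
Q(I, Y) = -7 + Y + 4*I (Q(I, Y) = -7 + (4*I + Y) = -7 + (Y + 4*I) = -7 + Y + 4*I)
y(X, l) = -1 + 16*X*l (y(X, l) = 2 + ((16*X)*l - 3) = 2 + (16*X*l - 3) = 2 + (-3 + 16*X*l) = -1 + 16*X*l)
53*y(Q(F(n), 4), 35) = 53*(-1 + 16*(-7 + 4 + 4*25)*35) = 53*(-1 + 16*(-7 + 4 + 100)*35) = 53*(-1 + 16*97*35) = 53*(-1 + 54320) = 53*54319 = 2878907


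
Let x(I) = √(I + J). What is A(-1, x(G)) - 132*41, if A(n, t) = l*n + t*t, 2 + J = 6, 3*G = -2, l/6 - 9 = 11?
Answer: -16586/3 ≈ -5528.7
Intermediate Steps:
l = 120 (l = 54 + 6*11 = 54 + 66 = 120)
G = -⅔ (G = (⅓)*(-2) = -⅔ ≈ -0.66667)
J = 4 (J = -2 + 6 = 4)
x(I) = √(4 + I) (x(I) = √(I + 4) = √(4 + I))
A(n, t) = t² + 120*n (A(n, t) = 120*n + t*t = 120*n + t² = t² + 120*n)
A(-1, x(G)) - 132*41 = ((√(4 - ⅔))² + 120*(-1)) - 132*41 = ((√(10/3))² - 120) - 5412 = ((√30/3)² - 120) - 5412 = (10/3 - 120) - 5412 = -350/3 - 5412 = -16586/3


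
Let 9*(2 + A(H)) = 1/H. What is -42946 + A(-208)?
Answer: -80398657/1872 ≈ -42948.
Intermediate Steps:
A(H) = -2 + 1/(9*H)
-42946 + A(-208) = -42946 + (-2 + (⅑)/(-208)) = -42946 + (-2 + (⅑)*(-1/208)) = -42946 + (-2 - 1/1872) = -42946 - 3745/1872 = -80398657/1872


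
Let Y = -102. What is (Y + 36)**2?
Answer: 4356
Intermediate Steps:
(Y + 36)**2 = (-102 + 36)**2 = (-66)**2 = 4356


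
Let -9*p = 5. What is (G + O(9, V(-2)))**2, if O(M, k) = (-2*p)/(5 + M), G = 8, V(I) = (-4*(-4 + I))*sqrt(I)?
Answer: 259081/3969 ≈ 65.276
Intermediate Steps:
p = -5/9 (p = -1/9*5 = -5/9 ≈ -0.55556)
V(I) = sqrt(I)*(16 - 4*I) (V(I) = (16 - 4*I)*sqrt(I) = sqrt(I)*(16 - 4*I))
O(M, k) = 10/(9*(5 + M)) (O(M, k) = (-2*(-5/9))/(5 + M) = 10/(9*(5 + M)))
(G + O(9, V(-2)))**2 = (8 + 10/(9*(5 + 9)))**2 = (8 + (10/9)/14)**2 = (8 + (10/9)*(1/14))**2 = (8 + 5/63)**2 = (509/63)**2 = 259081/3969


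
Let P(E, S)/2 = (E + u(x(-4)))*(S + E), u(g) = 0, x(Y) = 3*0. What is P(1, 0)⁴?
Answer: 16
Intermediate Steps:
x(Y) = 0
P(E, S) = 2*E*(E + S) (P(E, S) = 2*((E + 0)*(S + E)) = 2*(E*(E + S)) = 2*E*(E + S))
P(1, 0)⁴ = (2*1*(1 + 0))⁴ = (2*1*1)⁴ = 2⁴ = 16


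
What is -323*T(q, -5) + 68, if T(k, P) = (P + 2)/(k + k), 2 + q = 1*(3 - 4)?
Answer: -187/2 ≈ -93.500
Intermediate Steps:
q = -3 (q = -2 + 1*(3 - 4) = -2 + 1*(-1) = -2 - 1 = -3)
T(k, P) = (2 + P)/(2*k) (T(k, P) = (2 + P)/((2*k)) = (2 + P)*(1/(2*k)) = (2 + P)/(2*k))
-323*T(q, -5) + 68 = -323*(2 - 5)/(2*(-3)) + 68 = -323*(-1)*(-3)/(2*3) + 68 = -323*1/2 + 68 = -323/2 + 68 = -187/2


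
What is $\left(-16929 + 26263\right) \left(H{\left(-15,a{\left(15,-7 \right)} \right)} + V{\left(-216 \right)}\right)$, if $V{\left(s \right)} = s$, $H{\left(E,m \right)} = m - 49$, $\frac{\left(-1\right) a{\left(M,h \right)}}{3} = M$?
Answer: $-2893540$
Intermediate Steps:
$a{\left(M,h \right)} = - 3 M$
$H{\left(E,m \right)} = -49 + m$
$\left(-16929 + 26263\right) \left(H{\left(-15,a{\left(15,-7 \right)} \right)} + V{\left(-216 \right)}\right) = \left(-16929 + 26263\right) \left(\left(-49 - 45\right) - 216\right) = 9334 \left(\left(-49 - 45\right) - 216\right) = 9334 \left(-94 - 216\right) = 9334 \left(-310\right) = -2893540$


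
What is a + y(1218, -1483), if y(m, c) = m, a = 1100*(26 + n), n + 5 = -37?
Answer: -16382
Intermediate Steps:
n = -42 (n = -5 - 37 = -42)
a = -17600 (a = 1100*(26 - 42) = 1100*(-16) = -17600)
a + y(1218, -1483) = -17600 + 1218 = -16382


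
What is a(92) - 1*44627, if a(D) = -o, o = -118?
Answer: -44509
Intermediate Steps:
a(D) = 118 (a(D) = -1*(-118) = 118)
a(92) - 1*44627 = 118 - 1*44627 = 118 - 44627 = -44509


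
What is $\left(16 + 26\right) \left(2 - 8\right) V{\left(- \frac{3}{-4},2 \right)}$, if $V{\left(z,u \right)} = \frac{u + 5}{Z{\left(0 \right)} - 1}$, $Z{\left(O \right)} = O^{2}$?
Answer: $1764$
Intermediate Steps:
$V{\left(z,u \right)} = -5 - u$ ($V{\left(z,u \right)} = \frac{u + 5}{0^{2} - 1} = \frac{5 + u}{0 - 1} = \frac{5 + u}{-1} = \left(5 + u\right) \left(-1\right) = -5 - u$)
$\left(16 + 26\right) \left(2 - 8\right) V{\left(- \frac{3}{-4},2 \right)} = \left(16 + 26\right) \left(2 - 8\right) \left(-5 - 2\right) = 42 \left(2 - 8\right) \left(-5 - 2\right) = 42 \left(-6\right) \left(-7\right) = \left(-252\right) \left(-7\right) = 1764$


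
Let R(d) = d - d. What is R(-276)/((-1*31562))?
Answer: 0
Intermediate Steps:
R(d) = 0
R(-276)/((-1*31562)) = 0/((-1*31562)) = 0/(-31562) = 0*(-1/31562) = 0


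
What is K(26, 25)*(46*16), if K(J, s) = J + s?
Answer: 37536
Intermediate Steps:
K(26, 25)*(46*16) = (26 + 25)*(46*16) = 51*736 = 37536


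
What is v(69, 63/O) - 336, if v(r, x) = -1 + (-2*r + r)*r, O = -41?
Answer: -5098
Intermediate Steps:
v(r, x) = -1 - r² (v(r, x) = -1 + (-r)*r = -1 - r²)
v(69, 63/O) - 336 = (-1 - 1*69²) - 336 = (-1 - 1*4761) - 336 = (-1 - 4761) - 336 = -4762 - 336 = -5098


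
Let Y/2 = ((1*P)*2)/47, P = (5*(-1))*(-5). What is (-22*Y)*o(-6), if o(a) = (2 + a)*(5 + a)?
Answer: -8800/47 ≈ -187.23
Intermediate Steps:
P = 25 (P = -5*(-5) = 25)
Y = 100/47 (Y = 2*(((1*25)*2)/47) = 2*((25*2)*(1/47)) = 2*(50*(1/47)) = 2*(50/47) = 100/47 ≈ 2.1277)
(-22*Y)*o(-6) = (-22*100/47)*(10 + (-6)² + 7*(-6)) = -2200*(10 + 36 - 42)/47 = -2200/47*4 = -8800/47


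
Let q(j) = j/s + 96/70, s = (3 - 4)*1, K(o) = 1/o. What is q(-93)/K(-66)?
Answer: -217998/35 ≈ -6228.5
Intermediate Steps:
s = -1 (s = -1*1 = -1)
q(j) = 48/35 - j (q(j) = j/(-1) + 96/70 = j*(-1) + 96*(1/70) = -j + 48/35 = 48/35 - j)
q(-93)/K(-66) = (48/35 - 1*(-93))/(1/(-66)) = (48/35 + 93)/(-1/66) = (3303/35)*(-66) = -217998/35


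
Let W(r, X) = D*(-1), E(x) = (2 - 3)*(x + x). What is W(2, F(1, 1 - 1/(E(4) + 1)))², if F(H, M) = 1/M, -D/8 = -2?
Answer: 256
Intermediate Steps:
D = 16 (D = -8*(-2) = 16)
E(x) = -2*x
W(r, X) = -16 (W(r, X) = 16*(-1) = -16)
W(2, F(1, 1 - 1/(E(4) + 1)))² = (-16)² = 256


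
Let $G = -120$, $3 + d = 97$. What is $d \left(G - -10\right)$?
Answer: $-10340$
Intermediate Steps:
$d = 94$ ($d = -3 + 97 = 94$)
$d \left(G - -10\right) = 94 \left(-120 - -10\right) = 94 \left(-120 + 10\right) = 94 \left(-110\right) = -10340$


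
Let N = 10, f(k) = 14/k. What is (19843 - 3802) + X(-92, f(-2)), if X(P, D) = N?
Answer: 16051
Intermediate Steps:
X(P, D) = 10
(19843 - 3802) + X(-92, f(-2)) = (19843 - 3802) + 10 = 16041 + 10 = 16051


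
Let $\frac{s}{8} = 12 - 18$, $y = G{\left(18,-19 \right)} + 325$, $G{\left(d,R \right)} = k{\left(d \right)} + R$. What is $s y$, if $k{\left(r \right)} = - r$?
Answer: $-13824$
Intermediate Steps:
$G{\left(d,R \right)} = R - d$ ($G{\left(d,R \right)} = - d + R = R - d$)
$y = 288$ ($y = \left(-19 - 18\right) + 325 = -37 + 325 = 288$)
$s = -48$ ($s = 8 \left(12 - 18\right) = 8 \left(-6\right) = -48$)
$s y = \left(-48\right) 288 = -13824$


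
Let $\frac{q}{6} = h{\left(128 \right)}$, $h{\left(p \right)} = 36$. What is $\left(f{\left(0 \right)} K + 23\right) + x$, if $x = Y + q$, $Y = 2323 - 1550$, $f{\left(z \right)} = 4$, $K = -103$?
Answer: $600$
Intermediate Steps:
$q = 216$ ($q = 6 \cdot 36 = 216$)
$Y = 773$ ($Y = 2323 - 1550 = 773$)
$x = 989$ ($x = 773 + 216 = 989$)
$\left(f{\left(0 \right)} K + 23\right) + x = \left(4 \left(-103\right) + 23\right) + 989 = \left(-412 + 23\right) + 989 = -389 + 989 = 600$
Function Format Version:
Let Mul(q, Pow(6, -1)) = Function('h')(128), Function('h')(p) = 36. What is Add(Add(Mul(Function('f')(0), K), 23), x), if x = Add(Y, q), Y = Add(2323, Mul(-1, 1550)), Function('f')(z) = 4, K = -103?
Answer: 600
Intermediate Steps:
q = 216 (q = Mul(6, 36) = 216)
Y = 773 (Y = Add(2323, -1550) = 773)
x = 989 (x = Add(773, 216) = 989)
Add(Add(Mul(Function('f')(0), K), 23), x) = Add(Add(Mul(4, -103), 23), 989) = Add(Add(-412, 23), 989) = Add(-389, 989) = 600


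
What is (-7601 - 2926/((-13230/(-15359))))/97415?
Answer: -10392976/92057175 ≈ -0.11290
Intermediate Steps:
(-7601 - 2926/((-13230/(-15359))))/97415 = (-7601 - 2926/((-13230*(-1/15359))))*(1/97415) = (-7601 - 2926/13230/15359)*(1/97415) = (-7601 - 2926*15359/13230)*(1/97415) = (-7601 - 3210031/945)*(1/97415) = -10392976/945*1/97415 = -10392976/92057175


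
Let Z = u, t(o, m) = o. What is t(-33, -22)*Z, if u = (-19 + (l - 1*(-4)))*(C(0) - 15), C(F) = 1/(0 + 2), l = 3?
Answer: -5742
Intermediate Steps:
C(F) = 1/2
u = 174 (u = (-19 + (3 - 1*(-4)))*(1/2 - 15) = (-19 + (3 + 4))*(-29/2) = (-19 + 7)*(-29/2) = -12*(-29/2) = 174)
Z = 174
t(-33, -22)*Z = -33*174 = -5742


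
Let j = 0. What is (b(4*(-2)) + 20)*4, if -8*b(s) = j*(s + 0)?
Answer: 80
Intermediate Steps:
b(s) = 0 (b(s) = -0*(s + 0) = -0*s = -⅛*0 = 0)
(b(4*(-2)) + 20)*4 = (0 + 20)*4 = 20*4 = 80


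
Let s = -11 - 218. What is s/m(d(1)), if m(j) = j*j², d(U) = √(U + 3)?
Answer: -229/8 ≈ -28.625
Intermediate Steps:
d(U) = √(3 + U)
s = -229
m(j) = j³
s/m(d(1)) = -229/(3 + 1)^(3/2) = -229/((√4)³) = -229/(2³) = -229/8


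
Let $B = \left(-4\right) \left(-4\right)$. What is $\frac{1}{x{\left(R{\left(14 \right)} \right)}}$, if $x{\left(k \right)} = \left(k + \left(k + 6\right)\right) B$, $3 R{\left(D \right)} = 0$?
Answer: $\frac{1}{96} \approx 0.010417$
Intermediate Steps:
$R{\left(D \right)} = 0$ ($R{\left(D \right)} = \frac{1}{3} \cdot 0 = 0$)
$B = 16$
$x{\left(k \right)} = 96 + 32 k$ ($x{\left(k \right)} = \left(k + \left(k + 6\right)\right) 16 = \left(k + \left(6 + k\right)\right) 16 = \left(6 + 2 k\right) 16 = 96 + 32 k$)
$\frac{1}{x{\left(R{\left(14 \right)} \right)}} = \frac{1}{96 + 32 \cdot 0} = \frac{1}{96 + 0} = \frac{1}{96}$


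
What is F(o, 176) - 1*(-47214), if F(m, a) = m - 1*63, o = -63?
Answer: 47088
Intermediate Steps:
F(m, a) = -63 + m (F(m, a) = m - 63 = -63 + m)
F(o, 176) - 1*(-47214) = (-63 - 63) - 1*(-47214) = -126 + 47214 = 47088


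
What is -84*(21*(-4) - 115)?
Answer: 16716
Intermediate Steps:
-84*(21*(-4) - 115) = -84*(-84 - 115) = -84*(-199) = 16716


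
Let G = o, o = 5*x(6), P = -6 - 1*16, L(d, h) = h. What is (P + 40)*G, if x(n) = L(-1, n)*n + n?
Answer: 3780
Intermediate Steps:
P = -22 (P = -6 - 16 = -22)
x(n) = n + n² (x(n) = n*n + n = n² + n = n + n²)
o = 210 (o = 5*(6*(1 + 6)) = 5*(6*7) = 5*42 = 210)
G = 210
(P + 40)*G = (-22 + 40)*210 = 18*210 = 3780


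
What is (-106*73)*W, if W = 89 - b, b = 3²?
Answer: -619040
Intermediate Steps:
b = 9
W = 80 (W = 89 - 1*9 = 89 - 9 = 80)
(-106*73)*W = -106*73*80 = -7738*80 = -619040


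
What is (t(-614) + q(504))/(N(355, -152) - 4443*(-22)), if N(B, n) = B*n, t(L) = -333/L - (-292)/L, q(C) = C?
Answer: 309497/26884604 ≈ 0.011512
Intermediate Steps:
t(L) = -41/L (t(L) = -333/L + 292/L = -41/L)
(t(-614) + q(504))/(N(355, -152) - 4443*(-22)) = (-41/(-614) + 504)/(355*(-152) - 4443*(-22)) = (-41*(-1/614) + 504)/(-53960 + 97746) = (41/614 + 504)/43786 = (309497/614)*(1/43786) = 309497/26884604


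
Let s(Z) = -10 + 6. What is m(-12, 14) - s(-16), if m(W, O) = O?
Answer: 18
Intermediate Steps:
s(Z) = -4
m(-12, 14) - s(-16) = 14 - 1*(-4) = 14 + 4 = 18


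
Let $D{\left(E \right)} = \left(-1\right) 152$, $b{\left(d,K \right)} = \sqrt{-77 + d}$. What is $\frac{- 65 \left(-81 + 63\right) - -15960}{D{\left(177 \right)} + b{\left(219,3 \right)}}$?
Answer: $- \frac{433960}{3827} - \frac{2855 \sqrt{142}}{3827} \approx -122.28$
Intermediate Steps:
$D{\left(E \right)} = -152$
$\frac{- 65 \left(-81 + 63\right) - -15960}{D{\left(177 \right)} + b{\left(219,3 \right)}} = \frac{- 65 \left(-81 + 63\right) - -15960}{-152 + \sqrt{-77 + 219}} = \frac{\left(-65\right) \left(-18\right) + 15960}{-152 + \sqrt{142}} = \frac{1170 + 15960}{-152 + \sqrt{142}} = \frac{17130}{-152 + \sqrt{142}}$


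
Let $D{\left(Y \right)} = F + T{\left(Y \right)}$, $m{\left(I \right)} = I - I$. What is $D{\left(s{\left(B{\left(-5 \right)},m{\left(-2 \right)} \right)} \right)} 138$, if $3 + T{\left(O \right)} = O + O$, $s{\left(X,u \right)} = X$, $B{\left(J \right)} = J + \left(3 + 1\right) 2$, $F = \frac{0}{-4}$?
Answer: $414$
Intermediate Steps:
$m{\left(I \right)} = 0$
$F = 0$ ($F = 0 \left(- \frac{1}{4}\right) = 0$)
$B{\left(J \right)} = 8 + J$ ($B{\left(J \right)} = J + 4 \cdot 2 = J + 8 = 8 + J$)
$T{\left(O \right)} = -3 + 2 O$ ($T{\left(O \right)} = -3 + \left(O + O\right) = -3 + 2 O$)
$D{\left(Y \right)} = -3 + 2 Y$ ($D{\left(Y \right)} = 0 + \left(-3 + 2 Y\right) = -3 + 2 Y$)
$D{\left(s{\left(B{\left(-5 \right)},m{\left(-2 \right)} \right)} \right)} 138 = \left(-3 + 2 \left(8 - 5\right)\right) 138 = \left(-3 + 2 \cdot 3\right) 138 = \left(-3 + 6\right) 138 = 3 \cdot 138 = 414$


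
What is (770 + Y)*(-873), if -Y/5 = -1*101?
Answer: -1113075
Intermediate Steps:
Y = 505 (Y = -(-5)*101 = -5*(-101) = 505)
(770 + Y)*(-873) = (770 + 505)*(-873) = 1275*(-873) = -1113075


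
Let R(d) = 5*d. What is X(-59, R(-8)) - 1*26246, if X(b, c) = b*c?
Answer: -23886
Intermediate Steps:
X(-59, R(-8)) - 1*26246 = -295*(-8) - 1*26246 = -59*(-40) - 26246 = 2360 - 26246 = -23886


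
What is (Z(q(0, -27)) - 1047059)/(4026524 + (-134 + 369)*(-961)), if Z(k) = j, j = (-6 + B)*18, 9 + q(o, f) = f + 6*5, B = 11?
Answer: -1046969/3800689 ≈ -0.27547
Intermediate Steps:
q(o, f) = 21 + f (q(o, f) = -9 + (f + 6*5) = -9 + (f + 30) = -9 + (30 + f) = 21 + f)
j = 90 (j = (-6 + 11)*18 = 5*18 = 90)
Z(k) = 90
(Z(q(0, -27)) - 1047059)/(4026524 + (-134 + 369)*(-961)) = (90 - 1047059)/(4026524 + (-134 + 369)*(-961)) = -1046969/(4026524 + 235*(-961)) = -1046969/(4026524 - 225835) = -1046969/3800689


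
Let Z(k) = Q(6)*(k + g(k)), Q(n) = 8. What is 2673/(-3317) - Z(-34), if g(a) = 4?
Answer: 793407/3317 ≈ 239.19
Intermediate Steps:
Z(k) = 32 + 8*k (Z(k) = 8*(k + 4) = 8*(4 + k) = 32 + 8*k)
2673/(-3317) - Z(-34) = 2673/(-3317) - (32 + 8*(-34)) = 2673*(-1/3317) - (32 - 272) = -2673/3317 - 1*(-240) = -2673/3317 + 240 = 793407/3317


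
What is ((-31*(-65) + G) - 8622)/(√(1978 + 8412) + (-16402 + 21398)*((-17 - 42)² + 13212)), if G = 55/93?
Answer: -25619768845144/323419796159126121 + 307198*√10390/323419796159126121 ≈ -7.9215e-5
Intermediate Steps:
G = 55/93 (G = 55*(1/93) = 55/93 ≈ 0.59140)
((-31*(-65) + G) - 8622)/(√(1978 + 8412) + (-16402 + 21398)*((-17 - 42)² + 13212)) = ((-31*(-65) + 55/93) - 8622)/(√(1978 + 8412) + (-16402 + 21398)*((-17 - 42)² + 13212)) = ((2015 + 55/93) - 8622)/(√10390 + 4996*((-59)² + 13212)) = (187450/93 - 8622)/(√10390 + 4996*(3481 + 13212)) = -614396/(93*(√10390 + 4996*16693)) = -614396/(93*(√10390 + 83398228)) = -614396/(93*(83398228 + √10390))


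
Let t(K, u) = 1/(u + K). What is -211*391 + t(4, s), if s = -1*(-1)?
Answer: -412504/5 ≈ -82501.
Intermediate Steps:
s = 1
t(K, u) = 1/(K + u)
-211*391 + t(4, s) = -211*391 + 1/(4 + 1) = -82501 + 1/5 = -82501 + ⅕ = -412504/5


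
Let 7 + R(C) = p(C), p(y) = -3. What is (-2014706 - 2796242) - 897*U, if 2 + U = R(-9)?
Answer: -4800184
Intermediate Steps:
R(C) = -10 (R(C) = -7 - 3 = -10)
U = -12 (U = -2 - 10 = -12)
(-2014706 - 2796242) - 897*U = (-2014706 - 2796242) - 897*(-12) = -4810948 + 10764 = -4800184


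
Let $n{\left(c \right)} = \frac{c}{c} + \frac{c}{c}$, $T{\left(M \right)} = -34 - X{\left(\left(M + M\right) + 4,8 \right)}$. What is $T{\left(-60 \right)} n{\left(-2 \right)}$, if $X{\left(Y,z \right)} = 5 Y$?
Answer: $1092$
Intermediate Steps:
$T{\left(M \right)} = -54 - 10 M$ ($T{\left(M \right)} = -34 - 5 \left(\left(M + M\right) + 4\right) = -34 - 5 \left(2 M + 4\right) = -34 - 5 \left(4 + 2 M\right) = -34 - \left(20 + 10 M\right) = -54 - 10 M$)
$n{\left(c \right)} = 2$ ($n{\left(c \right)} = 1 + 1 = 2$)
$T{\left(-60 \right)} n{\left(-2 \right)} = \left(-54 - -600\right) 2 = \left(-54 + 600\right) 2 = 546 \cdot 2 = 1092$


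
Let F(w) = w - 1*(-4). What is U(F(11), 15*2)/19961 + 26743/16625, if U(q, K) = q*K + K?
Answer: 541797023/331851625 ≈ 1.6326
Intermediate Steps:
F(w) = 4 + w (F(w) = w + 4 = 4 + w)
U(q, K) = K + K*q (U(q, K) = K*q + K = K + K*q)
U(F(11), 15*2)/19961 + 26743/16625 = ((15*2)*(1 + (4 + 11)))/19961 + 26743/16625 = (30*(1 + 15))*(1/19961) + 26743*(1/16625) = (30*16)*(1/19961) + 26743/16625 = 480*(1/19961) + 26743/16625 = 480/19961 + 26743/16625 = 541797023/331851625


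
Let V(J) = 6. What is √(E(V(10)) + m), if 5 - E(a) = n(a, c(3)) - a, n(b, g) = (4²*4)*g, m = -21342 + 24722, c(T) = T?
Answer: √3199 ≈ 56.560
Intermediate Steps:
m = 3380
n(b, g) = 64*g (n(b, g) = (16*4)*g = 64*g)
E(a) = -187 + a (E(a) = 5 - (64*3 - a) = 5 - (192 - a) = 5 + (-192 + a) = -187 + a)
√(E(V(10)) + m) = √((-187 + 6) + 3380) = √(-181 + 3380) = √3199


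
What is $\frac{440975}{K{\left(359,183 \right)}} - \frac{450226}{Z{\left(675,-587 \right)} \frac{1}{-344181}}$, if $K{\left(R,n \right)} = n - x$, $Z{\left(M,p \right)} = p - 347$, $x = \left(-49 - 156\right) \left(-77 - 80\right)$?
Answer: $- \frac{2479502923666231}{14944934} \approx -1.6591 \cdot 10^{8}$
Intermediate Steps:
$x = 32185$ ($x = \left(-205\right) \left(-157\right) = 32185$)
$Z{\left(M,p \right)} = -347 + p$
$K{\left(R,n \right)} = -32185 + n$ ($K{\left(R,n \right)} = n - 32185 = -32185 + n$)
$\frac{440975}{K{\left(359,183 \right)}} - \frac{450226}{Z{\left(675,-587 \right)} \frac{1}{-344181}} = \frac{440975}{-32185 + 183} - \frac{450226}{\left(-347 - 587\right) \frac{1}{-344181}} = \frac{440975}{-32002} - \frac{450226}{\left(-934\right) \left(- \frac{1}{344181}\right)} = 440975 \left(- \frac{1}{32002}\right) - \frac{450226}{\frac{934}{344181}} = - \frac{440975}{32002} - \frac{77479617453}{467} = - \frac{2479502923666231}{14944934}$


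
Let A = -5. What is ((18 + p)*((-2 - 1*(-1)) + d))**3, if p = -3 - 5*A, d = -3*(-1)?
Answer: 512000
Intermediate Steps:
d = 3
p = 22 (p = -3 - 5*(-5) = -3 + 25 = 22)
((18 + p)*((-2 - 1*(-1)) + d))**3 = ((18 + 22)*((-2 - 1*(-1)) + 3))**3 = (40*((-2 + 1) + 3))**3 = (40*(-1 + 3))**3 = (40*2)**3 = 80**3 = 512000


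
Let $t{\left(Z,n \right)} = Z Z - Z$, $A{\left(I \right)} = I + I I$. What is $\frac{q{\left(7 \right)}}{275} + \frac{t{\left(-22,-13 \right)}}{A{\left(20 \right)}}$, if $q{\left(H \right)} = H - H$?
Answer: $\frac{253}{210} \approx 1.2048$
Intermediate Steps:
$q{\left(H \right)} = 0$
$A{\left(I \right)} = I + I^{2}$
$t{\left(Z,n \right)} = Z^{2} - Z$
$\frac{q{\left(7 \right)}}{275} + \frac{t{\left(-22,-13 \right)}}{A{\left(20 \right)}} = \frac{0}{275} + \frac{\left(-22\right) \left(-1 - 22\right)}{20 \left(1 + 20\right)} = 0 \cdot \frac{1}{275} + \frac{\left(-22\right) \left(-23\right)}{20 \cdot 21} = 0 + \frac{506}{420} = 0 + 506 \cdot \frac{1}{420} = 0 + \frac{253}{210} = \frac{253}{210}$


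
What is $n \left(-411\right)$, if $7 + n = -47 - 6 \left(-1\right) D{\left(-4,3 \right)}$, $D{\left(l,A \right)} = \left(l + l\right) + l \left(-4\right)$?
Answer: $2466$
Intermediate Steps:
$D{\left(l,A \right)} = - 2 l$ ($D{\left(l,A \right)} = 2 l - 4 l = - 2 l$)
$n = -6$ ($n = -7 - \left(47 + 6 \left(-1\right) \left(\left(-2\right) \left(-4\right)\right)\right) = -7 - \left(47 - 48\right) = -7 - -1 = -7 + \left(-47 + 48\right) = -7 + 1 = -6$)
$n \left(-411\right) = \left(-6\right) \left(-411\right) = 2466$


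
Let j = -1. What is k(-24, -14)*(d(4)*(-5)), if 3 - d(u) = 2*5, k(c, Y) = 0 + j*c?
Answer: 840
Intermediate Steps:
k(c, Y) = -c (k(c, Y) = 0 - c = -c)
d(u) = -7 (d(u) = 3 - 2*5 = 3 - 1*10 = 3 - 10 = -7)
k(-24, -14)*(d(4)*(-5)) = (-1*(-24))*(-7*(-5)) = 24*35 = 840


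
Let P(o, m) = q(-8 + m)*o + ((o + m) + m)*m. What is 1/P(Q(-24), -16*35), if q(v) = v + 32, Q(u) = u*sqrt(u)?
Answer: 1225/800752832 - 411*I*sqrt(6)/3203011328 ≈ 1.5298e-6 - 3.1431e-7*I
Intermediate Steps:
Q(u) = u**(3/2)
q(v) = 32 + v
P(o, m) = m*(o + 2*m) + o*(24 + m) (P(o, m) = (32 + (-8 + m))*o + ((o + m) + m)*m = (24 + m)*o + ((m + o) + m)*m = o*(24 + m) + (o + 2*m)*m = o*(24 + m) + m*(o + 2*m) = m*(o + 2*m) + o*(24 + m))
1/P(Q(-24), -16*35) = 1/(2*(-16*35)**2 + 24*(-24)**(3/2) + 2*(-16*35)*(-24)**(3/2)) = 1/(2*(-560)**2 + 24*(-48*I*sqrt(6)) + 2*(-560)*(-48*I*sqrt(6))) = 1/(2*313600 - 1152*I*sqrt(6) + 53760*I*sqrt(6)) = 1/(627200 - 1152*I*sqrt(6) + 53760*I*sqrt(6)) = 1/(627200 + 52608*I*sqrt(6))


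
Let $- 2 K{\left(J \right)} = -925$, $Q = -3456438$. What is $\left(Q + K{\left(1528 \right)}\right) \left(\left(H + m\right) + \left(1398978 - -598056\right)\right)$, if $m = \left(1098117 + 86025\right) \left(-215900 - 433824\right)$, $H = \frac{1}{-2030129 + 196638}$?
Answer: $\frac{9750143341431699052679285}{3666982} \approx 2.6589 \cdot 10^{18}$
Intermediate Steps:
$K{\left(J \right)} = \frac{925}{2}$ ($K{\left(J \right)} = \left(- \frac{1}{2}\right) \left(-925\right) = \frac{925}{2}$)
$H = - \frac{1}{1833491}$ ($H = \frac{1}{-1833491} = - \frac{1}{1833491} \approx -5.4541 \cdot 10^{-7}$)
$m = -769365476808$ ($m = 1184142 \left(-649724\right) = -769365476808$)
$\left(Q + K{\left(1528 \right)}\right) \left(\left(H + m\right) + \left(1398978 - -598056\right)\right) = \left(-3456438 + \frac{925}{2}\right) \left(\left(- \frac{1}{1833491} - 769365476808\right) + \left(1398978 - -598056\right)\right) = - \frac{6911951 \left(- \frac{1410624677438176729}{1833491} + \left(1398978 + 598056\right)\right)}{2} = - \frac{6911951 \left(- \frac{1410624677438176729}{1833491} + 1997034\right)}{2} = \left(- \frac{6911951}{2}\right) \left(- \frac{1410621015894311035}{1833491}\right) = \frac{9750143341431699052679285}{3666982}$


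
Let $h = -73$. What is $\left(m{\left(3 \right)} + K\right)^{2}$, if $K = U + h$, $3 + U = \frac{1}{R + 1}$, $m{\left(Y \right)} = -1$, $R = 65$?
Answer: $\frac{25816561}{4356} \approx 5926.7$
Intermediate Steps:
$U = - \frac{197}{66}$ ($U = -3 + \frac{1}{65 + 1} = -3 + \frac{1}{66} = - \frac{197}{66} \approx -2.9848$)
$K = - \frac{5015}{66}$ ($K = - \frac{197}{66} - 73 = - \frac{5015}{66} \approx -75.985$)
$\left(m{\left(3 \right)} + K\right)^{2} = \left(-1 - \frac{5015}{66}\right)^{2} = \left(- \frac{5081}{66}\right)^{2} = \frac{25816561}{4356}$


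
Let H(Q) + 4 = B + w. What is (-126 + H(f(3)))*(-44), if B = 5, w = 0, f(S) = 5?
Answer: 5500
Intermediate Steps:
H(Q) = 1 (H(Q) = -4 + (5 + 0) = -4 + 5 = 1)
(-126 + H(f(3)))*(-44) = (-126 + 1)*(-44) = -125*(-44) = 5500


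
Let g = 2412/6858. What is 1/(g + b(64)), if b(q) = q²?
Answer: 381/1560710 ≈ 0.00024412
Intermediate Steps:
g = 134/381 (g = 2412*(1/6858) = 134/381 ≈ 0.35171)
1/(g + b(64)) = 1/(134/381 + 64²) = 1/(134/381 + 4096) = 1/(1560710/381) = 381/1560710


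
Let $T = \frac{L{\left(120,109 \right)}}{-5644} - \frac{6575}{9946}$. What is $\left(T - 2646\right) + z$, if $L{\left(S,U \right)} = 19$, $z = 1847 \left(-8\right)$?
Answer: $- \frac{489012585401}{28067612} \approx -17423.0$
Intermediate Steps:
$z = -14776$
$T = - \frac{18649137}{28067612}$ ($T = \frac{19}{-5644} - \frac{6575}{9946} = 19 \left(- \frac{1}{5644}\right) - \frac{6575}{9946} = - \frac{19}{5644} - \frac{6575}{9946} = - \frac{18649137}{28067612} \approx -0.66444$)
$\left(T - 2646\right) + z = \left(- \frac{18649137}{28067612} - 2646\right) - 14776 = - \frac{74285550489}{28067612} - 14776 = - \frac{489012585401}{28067612}$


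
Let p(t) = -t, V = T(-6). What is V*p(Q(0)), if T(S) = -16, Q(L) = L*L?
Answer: 0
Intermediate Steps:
Q(L) = L²
V = -16
V*p(Q(0)) = -(-16)*0² = -(-16)*0 = -16*0 = 0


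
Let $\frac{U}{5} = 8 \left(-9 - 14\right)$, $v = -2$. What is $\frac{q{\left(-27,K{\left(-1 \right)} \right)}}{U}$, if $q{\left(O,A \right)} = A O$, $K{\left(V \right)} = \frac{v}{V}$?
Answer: $\frac{27}{460} \approx 0.058696$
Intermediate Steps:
$K{\left(V \right)} = - \frac{2}{V}$
$U = -920$ ($U = 5 \cdot 8 \left(-9 - 14\right) = 5 \cdot 8 \left(-23\right) = 5 \left(-184\right) = -920$)
$\frac{q{\left(-27,K{\left(-1 \right)} \right)}}{U} = \frac{- \frac{2}{-1} \left(-27\right)}{-920} = \left(-2\right) \left(-1\right) \left(-27\right) \left(- \frac{1}{920}\right) = 2 \left(-27\right) \left(- \frac{1}{920}\right) = \left(-54\right) \left(- \frac{1}{920}\right) = \frac{27}{460}$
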